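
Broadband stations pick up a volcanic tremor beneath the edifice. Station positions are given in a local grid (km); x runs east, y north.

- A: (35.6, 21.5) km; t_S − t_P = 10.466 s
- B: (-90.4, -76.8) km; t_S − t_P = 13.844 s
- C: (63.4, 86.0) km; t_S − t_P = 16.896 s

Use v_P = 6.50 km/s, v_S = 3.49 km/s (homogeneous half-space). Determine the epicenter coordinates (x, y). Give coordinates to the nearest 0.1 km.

Distance from S−P lag: d = Δt · v_P v_S / (v_P − v_S) = Δt · (6.50·3.49)/(6.50−3.49) ≈ 7.5365·Δt.
So d_A = 78.88, d_B = 104.34, d_C = 127.34 km.
Circle about each station: (x − 35.6)² + (y − 21.5)² = 78.88²; (x + 90.4)² + (y + 76.8)² = 104.34²; (x − 63.4)² + (y − 86.0)² = 127.34².
Subtracting the A equation from the B and C equations removes the quadratic terms:
-252.0 x − 196.6 y = 7676.01
55.6 x + 129.0 y = -307.47
Solving the 2×2 system: x ≈ -43.1, y ≈ 16.2 km.
Check against A (with the unrounded x, y): √((x − 35.6)²+(y − 21.5)²) = 78.87 ≈ 78.88 km. ✓

-43.1 km east, 16.2 km north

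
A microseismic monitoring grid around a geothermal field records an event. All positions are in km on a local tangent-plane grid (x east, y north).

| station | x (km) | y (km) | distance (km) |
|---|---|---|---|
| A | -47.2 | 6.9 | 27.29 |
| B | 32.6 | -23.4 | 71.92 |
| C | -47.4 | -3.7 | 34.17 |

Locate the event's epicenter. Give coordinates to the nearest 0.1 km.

-23.9 km east, 21.1 km north

Circle about each station: (x + 47.2)² + (y − 6.9)² = 27.29²; (x − 32.6)² + (y + 23.4)² = 71.92²; (x + 47.4)² + (y + 3.7)² = 34.17².
Subtracting pairs of circle equations eliminates x²+y² and gives linear equations (the radical axes):
159.6 x − 60.6 y = -5092.87
-0.4 x − 21.2 y = -437.84
Solving the 2×2 system: x ≈ -23.9, y ≈ 21.1 km.
Check against A (with the unrounded x, y): √((x + 47.2)²+(y − 6.9)²) = 27.29 ≈ 27.29 km. ✓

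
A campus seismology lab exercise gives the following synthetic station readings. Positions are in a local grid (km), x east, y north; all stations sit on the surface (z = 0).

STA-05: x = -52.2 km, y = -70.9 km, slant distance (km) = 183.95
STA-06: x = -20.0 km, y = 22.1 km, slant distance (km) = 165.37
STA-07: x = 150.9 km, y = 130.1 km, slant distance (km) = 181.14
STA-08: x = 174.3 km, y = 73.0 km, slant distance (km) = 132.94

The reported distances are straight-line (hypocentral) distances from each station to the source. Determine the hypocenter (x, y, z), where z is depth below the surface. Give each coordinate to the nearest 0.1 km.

(126.5, -45.8, 35.7)

Each station gives a sphere (x−x_i)² + (y−y_i)² + z² = d_i² (stations at z=0).
Subtracting the STA-05 sphere from STA-06 and STA-07: z² cancels, leaving linear equations in x and y:
64.4 x + 186.0 y = -372.87
406.2 x + 402.0 y = 32971.07
Solving: x ≈ 126.499, y ≈ -45.803 km (keep extra digits for the depth step; rounded: 126.5, -45.8).
Then from the STA-05 sphere: z² = 183.95² − (x + 52.2)² − (y + 70.9)² with x = 126.499, y = -45.803, so z ≈ 35.699 ≈ 35.7 km.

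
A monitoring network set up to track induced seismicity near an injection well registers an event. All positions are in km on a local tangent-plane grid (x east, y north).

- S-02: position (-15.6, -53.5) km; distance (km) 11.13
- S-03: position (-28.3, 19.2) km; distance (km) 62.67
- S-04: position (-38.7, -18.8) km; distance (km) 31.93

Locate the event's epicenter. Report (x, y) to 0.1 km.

Circle about each station: (x + 15.6)² + (y + 53.5)² = 11.13²; (x + 28.3)² + (y − 19.2)² = 62.67²; (x + 38.7)² + (y + 18.8)² = 31.93².
Subtracting pairs of circle equations eliminates x²+y² and gives linear equations (the radical axes):
-25.4 x + 145.4 y = -5739.73
-46.2 x + 69.4 y = -2150.13
Solving the 2×2 system: x ≈ -17.3, y ≈ -42.5 km.

-17.3 km east, -42.5 km north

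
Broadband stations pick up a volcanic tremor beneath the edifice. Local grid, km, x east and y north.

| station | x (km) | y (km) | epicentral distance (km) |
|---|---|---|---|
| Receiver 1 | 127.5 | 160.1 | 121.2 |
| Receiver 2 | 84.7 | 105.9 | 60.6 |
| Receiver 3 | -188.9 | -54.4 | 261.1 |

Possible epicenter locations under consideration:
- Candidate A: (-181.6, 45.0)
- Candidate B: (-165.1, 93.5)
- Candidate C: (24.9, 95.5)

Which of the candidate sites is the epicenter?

Candidate C

For each candidate, compare |candidate − station| to the reported distance:
Candidate A: residuals Receiver 1 208.6, Receiver 2 212.6, Receiver 3 161.4 → max 212.6 km
Candidate B: residuals Receiver 1 178.9, Receiver 2 189.5, Receiver 3 111.3 → max 189.5 km
Candidate C: residuals Receiver 1 0.0, Receiver 2 0.1, Receiver 3 0.0 → max 0.1 km
Only Candidate C has all residuals ≈ 0.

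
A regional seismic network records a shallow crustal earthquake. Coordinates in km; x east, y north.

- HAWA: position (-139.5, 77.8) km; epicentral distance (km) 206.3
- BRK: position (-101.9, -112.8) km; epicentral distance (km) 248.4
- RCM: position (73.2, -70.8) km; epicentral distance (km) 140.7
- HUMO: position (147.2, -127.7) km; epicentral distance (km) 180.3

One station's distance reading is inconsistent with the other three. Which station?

HUMO

Solve using three stations at a time. Using HAWA, BRK, RCM (subtract circle equations pairwise → linear system) gives (x, y) ≈ (66.6, 69.7).
Distances from that point to each station vs reported:
  HAWA: calculated 206.2 vs reported 206.3 → residual 0.1 km
  BRK: calculated 248.4 vs reported 248.4 → residual 0.0 km
  RCM: calculated 140.6 vs reported 140.7 → residual 0.1 km
  HUMO: calculated 213.2 vs reported 180.3 → residual 32.9 km
HAWA, BRK, RCM are mutually consistent (residuals ≈ 0); HUMO is off by 32.9 km.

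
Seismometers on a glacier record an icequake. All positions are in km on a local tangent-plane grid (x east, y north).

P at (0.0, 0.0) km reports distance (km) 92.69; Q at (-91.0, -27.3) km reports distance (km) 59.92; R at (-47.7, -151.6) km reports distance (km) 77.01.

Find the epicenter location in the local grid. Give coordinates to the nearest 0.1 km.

-54.6 km east, -74.9 km north

Circle about each station: x² + y² = 92.69²; (x + 91.0)² + (y + 27.3)² = 59.92²; (x + 47.7)² + (y + 151.6)² = 77.01².
Subtracting pairs of circle equations eliminates x²+y² and gives linear equations (the radical axes):
-182.0 x − 54.6 y = 14027.32
-95.4 x − 303.2 y = 27918.75
Solving the 2×2 system: x ≈ -54.6, y ≈ -74.9 km.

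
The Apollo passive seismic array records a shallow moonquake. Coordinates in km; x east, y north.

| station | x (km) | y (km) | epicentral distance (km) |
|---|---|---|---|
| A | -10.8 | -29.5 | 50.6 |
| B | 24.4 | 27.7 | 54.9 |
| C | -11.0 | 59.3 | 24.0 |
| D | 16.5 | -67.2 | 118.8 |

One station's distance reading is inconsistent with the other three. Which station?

Solve using three stations at a time. Using B, C, D (subtract circle equations pairwise → linear system) gives (x, y) ≈ (-28.4, 42.8).
Distances from that point to each station vs reported:
  A: calculated 74.4 vs reported 50.6 → residual 23.8 km
  B: calculated 54.9 vs reported 54.9 → residual 0.0 km
  C: calculated 24.0 vs reported 24.0 → residual 0.0 km
  D: calculated 118.8 vs reported 118.8 → residual 0.0 km
B, C, D are mutually consistent (residuals ≈ 0); A is off by 23.8 km.

A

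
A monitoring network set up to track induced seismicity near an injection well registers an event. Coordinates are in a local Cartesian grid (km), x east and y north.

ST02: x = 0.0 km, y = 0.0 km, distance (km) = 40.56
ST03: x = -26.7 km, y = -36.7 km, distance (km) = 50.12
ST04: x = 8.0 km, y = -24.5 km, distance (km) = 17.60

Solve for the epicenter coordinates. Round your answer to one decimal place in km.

x ≈ 23.3 km, y ≈ -33.2 km

Circle about each station: x² + y² = 40.56²; (x + 26.7)² + (y + 36.7)² = 50.12²; (x − 8.0)² + (y + 24.5)² = 17.60².
Subtracting pairs of circle equations eliminates x²+y² and gives linear equations (the radical axes):
-53.4 x − 73.4 y = 1192.88
16.0 x − 49.0 y = 1999.60
Solving the 2×2 system: x ≈ 23.3, y ≈ -33.2 km.
Check against ST02 (with the unrounded x, y): √(x²+y²) = 40.56 ≈ 40.56 km. ✓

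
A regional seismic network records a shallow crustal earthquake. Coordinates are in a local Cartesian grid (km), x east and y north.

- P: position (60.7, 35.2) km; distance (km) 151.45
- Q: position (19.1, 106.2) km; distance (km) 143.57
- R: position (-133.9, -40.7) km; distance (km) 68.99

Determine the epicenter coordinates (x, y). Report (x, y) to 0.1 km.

Circle about each station: (x − 60.7)² + (y − 35.2)² = 151.45²; (x − 19.1)² + (y − 106.2)² = 143.57²; (x + 133.9)² + (y + 40.7)² = 68.99².
Subtracting pairs of circle equations eliminates x²+y² and gives linear equations (the radical axes):
-83.2 x + 142.0 y = 9044.48
-389.2 x − 151.8 y = 32839.65
Solving the 2×2 system: x ≈ -88.9, y ≈ 11.6 km.
Check against P (with the unrounded x, y): √((x − 60.7)²+(y − 35.2)²) = 151.45 ≈ 151.45 km. ✓

-88.9 km east, 11.6 km north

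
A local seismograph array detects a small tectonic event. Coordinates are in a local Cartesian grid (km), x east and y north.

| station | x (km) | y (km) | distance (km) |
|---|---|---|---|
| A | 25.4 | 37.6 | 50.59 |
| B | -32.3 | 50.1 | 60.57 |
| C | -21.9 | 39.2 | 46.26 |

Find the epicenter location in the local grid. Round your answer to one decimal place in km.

Circle about each station: (x − 25.4)² + (y − 37.6)² = 50.59²; (x + 32.3)² + (y − 50.1)² = 60.57²; (x + 21.9)² + (y − 39.2)² = 46.26².
Subtracting the A equation from the B and C equations removes the quadratic terms:
-115.4 x + 25.0 y = 385.00
-94.6 x + 3.2 y = 376.69
Solving the 2×2 system: x ≈ -4.1, y ≈ -3.5 km.
Check against A (with the unrounded x, y): √((x − 25.4)²+(y − 37.6)²) = 50.62 ≈ 50.59 km. ✓

x ≈ -4.1 km, y ≈ -3.5 km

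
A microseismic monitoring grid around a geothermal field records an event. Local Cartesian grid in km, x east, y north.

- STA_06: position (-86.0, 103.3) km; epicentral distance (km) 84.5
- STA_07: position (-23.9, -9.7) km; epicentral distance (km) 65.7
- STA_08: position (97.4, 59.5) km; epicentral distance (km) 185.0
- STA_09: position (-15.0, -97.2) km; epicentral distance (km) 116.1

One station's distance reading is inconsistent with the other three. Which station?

STA_09

Solve using three stations at a time. Using STA_06, STA_07, STA_08 (subtract circle equations pairwise → linear system) gives (x, y) ≈ (-83.1, 18.8).
Distances from that point to each station vs reported:
  STA_06: calculated 84.5 vs reported 84.5 → residual 0.0 km
  STA_07: calculated 65.7 vs reported 65.7 → residual 0.0 km
  STA_08: calculated 185.0 vs reported 185.0 → residual 0.0 km
  STA_09: calculated 134.5 vs reported 116.1 → residual 18.4 km
STA_06, STA_07, STA_08 are mutually consistent (residuals ≈ 0); STA_09 is off by 18.4 km.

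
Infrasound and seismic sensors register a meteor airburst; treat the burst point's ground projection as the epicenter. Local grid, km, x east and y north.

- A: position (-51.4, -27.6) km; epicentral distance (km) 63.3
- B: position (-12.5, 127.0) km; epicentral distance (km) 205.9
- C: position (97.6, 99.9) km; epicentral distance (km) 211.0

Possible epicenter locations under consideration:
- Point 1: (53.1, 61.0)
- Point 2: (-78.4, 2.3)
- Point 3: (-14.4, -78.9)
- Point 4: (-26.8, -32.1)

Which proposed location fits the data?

Point 3

For each candidate, compare |candidate − station| to the reported distance:
Point 1: residuals A 73.7, B 112.8, C 151.9 → max 151.9 km
Point 2: residuals A 23.0, B 64.9, C 9.7 → max 64.9 km
Point 3: residuals A 0.0, B 0.0, C 0.0 → max 0.0 km
Point 4: residuals A 38.3, B 46.2, C 29.6 → max 46.2 km
Only Point 3 has all residuals ≈ 0.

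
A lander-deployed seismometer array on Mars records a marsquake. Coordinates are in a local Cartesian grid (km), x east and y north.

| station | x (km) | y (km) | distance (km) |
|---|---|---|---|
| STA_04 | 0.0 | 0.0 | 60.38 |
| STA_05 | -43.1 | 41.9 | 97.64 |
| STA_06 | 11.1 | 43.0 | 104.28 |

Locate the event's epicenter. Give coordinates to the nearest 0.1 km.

x ≈ -26.4 km, y ≈ -54.3 km

Circle about each station: x² + y² = 60.38²; (x + 43.1)² + (y − 41.9)² = 97.64²; (x − 11.1)² + (y − 43.0)² = 104.28².
Subtracting pairs of circle equations eliminates x²+y² and gives linear equations (the radical axes):
-86.2 x + 83.8 y = -2274.61
22.2 x + 86.0 y = -5256.36
Solving the 2×2 system: x ≈ -26.4, y ≈ -54.3 km.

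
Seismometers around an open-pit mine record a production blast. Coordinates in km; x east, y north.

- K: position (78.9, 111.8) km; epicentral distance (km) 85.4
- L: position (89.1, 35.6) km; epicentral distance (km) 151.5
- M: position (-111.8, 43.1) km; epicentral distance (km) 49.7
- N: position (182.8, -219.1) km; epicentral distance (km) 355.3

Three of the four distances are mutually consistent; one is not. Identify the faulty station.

K

Solve using three stations at a time. Using L, M, N (subtract circle equations pairwise → linear system) gives (x, y) ≈ (-62.4, 38.0).
Distances from that point to each station vs reported:
  K: calculated 159.4 vs reported 85.4 → residual 74.0 km
  L: calculated 151.5 vs reported 151.5 → residual 0.0 km
  M: calculated 49.7 vs reported 49.7 → residual 0.0 km
  N: calculated 355.3 vs reported 355.3 → residual 0.0 km
L, M, N are mutually consistent (residuals ≈ 0); K is off by 74.0 km.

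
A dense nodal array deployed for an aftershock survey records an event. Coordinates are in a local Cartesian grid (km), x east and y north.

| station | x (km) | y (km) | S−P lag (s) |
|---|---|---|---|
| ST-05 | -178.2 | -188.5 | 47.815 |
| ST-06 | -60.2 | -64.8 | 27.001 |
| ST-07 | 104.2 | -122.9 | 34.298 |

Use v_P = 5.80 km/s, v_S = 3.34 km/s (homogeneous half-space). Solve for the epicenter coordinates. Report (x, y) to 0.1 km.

x ≈ 17.8 km, y ≈ 133.0 km

Distance from S−P lag: d = Δt · v_P v_S / (v_P − v_S) = Δt · (5.80·3.34)/(5.80−3.34) ≈ 7.8748·Δt.
So d_ST-05 = 376.53, d_ST-06 = 212.63, d_ST-07 = 270.09 km.
Circle about each station: (x + 178.2)² + (y + 188.5)² = 376.53²; (x + 60.2)² + (y + 64.8)² = 212.63²; (x − 104.2)² + (y + 122.9)² = 270.09².
Subtracting pairs of circle equations eliminates x²+y² and gives linear equations (the radical axes):
236.0 x + 247.4 y = 37098.91
564.8 x + 131.2 y = 27500.79
Solving the 2×2 system: x ≈ 17.8, y ≈ 133.0 km.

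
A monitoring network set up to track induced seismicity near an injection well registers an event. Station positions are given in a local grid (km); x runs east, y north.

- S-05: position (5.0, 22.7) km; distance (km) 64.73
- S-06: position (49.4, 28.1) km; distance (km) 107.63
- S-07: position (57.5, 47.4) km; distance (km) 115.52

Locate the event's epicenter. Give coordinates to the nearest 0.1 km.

Circle about each station: (x − 5.0)² + (y − 22.7)² = 64.73²; (x − 49.4)² + (y − 28.1)² = 107.63²; (x − 57.5)² + (y − 47.4)² = 115.52².
Subtracting pairs of circle equations eliminates x²+y² and gives linear equations (the radical axes):
88.8 x + 10.8 y = -4704.56
105.0 x + 49.4 y = -4142.18
Solving the 2×2 system: x ≈ -57.7, y ≈ 38.8 km.
Check against S-05 (with the unrounded x, y): √((x − 5.0)²+(y − 22.7)²) = 64.73 ≈ 64.73 km. ✓

(-57.7, 38.8)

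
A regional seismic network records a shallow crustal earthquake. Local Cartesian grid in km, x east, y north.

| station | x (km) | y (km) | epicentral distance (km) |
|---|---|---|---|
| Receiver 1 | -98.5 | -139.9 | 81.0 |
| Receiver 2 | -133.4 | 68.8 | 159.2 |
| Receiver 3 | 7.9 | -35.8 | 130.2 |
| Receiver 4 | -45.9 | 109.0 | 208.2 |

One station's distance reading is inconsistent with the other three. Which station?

Receiver 1

Solve using three stations at a time. Using Receiver 2, Receiver 3, Receiver 4 (subtract circle equations pairwise → linear system) gives (x, y) ≈ (-110.9, -88.7).
Distances from that point to each station vs reported:
  Receiver 1: calculated 52.7 vs reported 81.0 → residual 28.3 km
  Receiver 2: calculated 159.1 vs reported 159.2 → residual 0.1 km
  Receiver 3: calculated 130.1 vs reported 130.2 → residual 0.1 km
  Receiver 4: calculated 208.1 vs reported 208.2 → residual 0.1 km
Receiver 2, Receiver 3, Receiver 4 are mutually consistent (residuals ≈ 0); Receiver 1 is off by 28.3 km.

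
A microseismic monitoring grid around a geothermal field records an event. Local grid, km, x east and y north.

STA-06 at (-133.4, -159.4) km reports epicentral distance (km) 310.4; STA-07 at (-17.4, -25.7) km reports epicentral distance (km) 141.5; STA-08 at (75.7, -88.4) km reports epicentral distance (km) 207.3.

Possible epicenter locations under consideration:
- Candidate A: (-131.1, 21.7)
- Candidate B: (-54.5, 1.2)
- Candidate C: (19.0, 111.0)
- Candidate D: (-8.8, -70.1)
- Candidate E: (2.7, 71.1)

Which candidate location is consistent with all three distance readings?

Candidate C

For each candidate, compare |candidate − station| to the reported distance:
Candidate A: residuals STA-06 129.3, STA-07 18.3, STA-08 27.0 → max 129.3 km
Candidate B: residuals STA-06 131.5, STA-07 95.7, STA-08 49.2 → max 131.5 km
Candidate C: residuals STA-06 0.0, STA-07 0.0, STA-08 0.0 → max 0.0 km
Candidate D: residuals STA-06 157.1, STA-07 96.3, STA-08 120.8 → max 157.1 km
Candidate E: residuals STA-06 42.7, STA-07 42.6, STA-08 31.9 → max 42.7 km
Only Candidate C has all residuals ≈ 0.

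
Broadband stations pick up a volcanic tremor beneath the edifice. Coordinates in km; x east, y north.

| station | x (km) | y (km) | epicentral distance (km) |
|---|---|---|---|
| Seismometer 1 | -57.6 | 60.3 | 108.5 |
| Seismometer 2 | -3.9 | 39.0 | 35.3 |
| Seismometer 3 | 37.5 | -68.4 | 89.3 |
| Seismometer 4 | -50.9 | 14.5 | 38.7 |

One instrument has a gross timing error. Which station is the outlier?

Seismometer 1

Solve using three stations at a time. Using Seismometer 2, Seismometer 3, Seismometer 4 (subtract circle equations pairwise → linear system) gives (x, y) ≈ (-13.4, 5.0).
Distances from that point to each station vs reported:
  Seismometer 1: calculated 70.8 vs reported 108.5 → residual 37.7 km
  Seismometer 2: calculated 35.3 vs reported 35.3 → residual 0.0 km
  Seismometer 3: calculated 89.3 vs reported 89.3 → residual 0.0 km
  Seismometer 4: calculated 38.7 vs reported 38.7 → residual 0.0 km
Seismometer 2, Seismometer 3, Seismometer 4 are mutually consistent (residuals ≈ 0); Seismometer 1 is off by 37.7 km.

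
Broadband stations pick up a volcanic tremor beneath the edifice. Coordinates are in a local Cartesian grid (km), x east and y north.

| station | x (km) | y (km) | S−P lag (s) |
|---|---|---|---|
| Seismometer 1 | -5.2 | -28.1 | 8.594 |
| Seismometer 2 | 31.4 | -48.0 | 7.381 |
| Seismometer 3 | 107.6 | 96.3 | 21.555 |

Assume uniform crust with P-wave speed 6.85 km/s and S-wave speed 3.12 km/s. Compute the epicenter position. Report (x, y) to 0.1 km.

Distance from S−P lag: d = Δt · v_P v_S / (v_P − v_S) = Δt · (6.85·3.12)/(6.85−3.12) ≈ 5.7298·Δt.
So d_Seismometer 1 = 49.24, d_Seismometer 2 = 42.29, d_Seismometer 3 = 123.50 km.
Circle about each station: (x + 5.2)² + (y + 28.1)² = 49.24²; (x − 31.4)² + (y + 48.0)² = 42.29²; (x − 107.6)² + (y − 96.3)² = 123.50².
Subtracting the Seismometer 1 equation from the Seismometer 2 and Seismometer 3 equations removes the quadratic terms:
73.2 x − 39.8 y = 3109.44
225.6 x + 248.8 y = 7207.13
Solving the 2×2 system: x ≈ 39.0, y ≈ -6.4 km.

(39.0, -6.4)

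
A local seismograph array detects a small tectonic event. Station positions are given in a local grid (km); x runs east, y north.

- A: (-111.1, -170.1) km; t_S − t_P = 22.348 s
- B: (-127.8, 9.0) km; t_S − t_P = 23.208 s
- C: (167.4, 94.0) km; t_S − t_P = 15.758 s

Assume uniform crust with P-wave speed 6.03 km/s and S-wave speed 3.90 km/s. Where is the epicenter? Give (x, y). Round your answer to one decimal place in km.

Distance from S−P lag: d = Δt · v_P v_S / (v_P − v_S) = Δt · (6.03·3.90)/(6.03−3.90) ≈ 11.0408·Δt.
So d_A = 246.74, d_B = 256.24, d_C = 173.98 km.
Circle about each station: (x + 111.1)² + (y + 170.1)² = 246.74²; (x + 127.8)² + (y − 9.0)² = 256.24²; (x − 167.4)² + (y − 94.0)² = 173.98².
Subtracting the A equation from the B and C equations removes the quadratic terms:
-33.4 x + 358.2 y = -29641.69
557.0 x + 528.2 y = 26193.13
Solving the 2×2 system: x ≈ 115.3, y ≈ -72.0 km.

115.3 km east, -72.0 km north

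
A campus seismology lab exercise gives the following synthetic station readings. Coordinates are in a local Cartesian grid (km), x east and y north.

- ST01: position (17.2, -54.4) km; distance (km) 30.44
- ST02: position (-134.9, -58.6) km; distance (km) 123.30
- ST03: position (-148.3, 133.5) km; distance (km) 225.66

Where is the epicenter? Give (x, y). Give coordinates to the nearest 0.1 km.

(-12.2, -46.5)

Circle about each station: (x − 17.2)² + (y + 54.4)² = 30.44²; (x + 134.9)² + (y + 58.6)² = 123.30²; (x + 148.3)² + (y − 133.5)² = 225.66².
Subtracting the ST01 equation from the ST02 and ST03 equations removes the quadratic terms:
-304.2 x − 8.4 y = 4100.47
-331.0 x + 375.8 y = -13435.90
Solving the 2×2 system: x ≈ -12.2, y ≈ -46.5 km.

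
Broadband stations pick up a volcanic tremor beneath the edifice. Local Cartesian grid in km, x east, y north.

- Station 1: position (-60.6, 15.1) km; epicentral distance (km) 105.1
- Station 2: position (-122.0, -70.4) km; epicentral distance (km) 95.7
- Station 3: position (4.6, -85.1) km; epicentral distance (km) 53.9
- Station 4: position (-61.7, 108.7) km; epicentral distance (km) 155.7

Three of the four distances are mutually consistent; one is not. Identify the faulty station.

Station 1

Solve using three stations at a time. Using Station 2, Station 3, Station 4 (subtract circle equations pairwise → linear system) gives (x, y) ≈ (-30.1, -43.8).
Distances from that point to each station vs reported:
  Station 1: calculated 66.3 vs reported 105.1 → residual 38.8 km
  Station 2: calculated 95.7 vs reported 95.7 → residual 0.0 km
  Station 3: calculated 53.9 vs reported 53.9 → residual 0.0 km
  Station 4: calculated 155.7 vs reported 155.7 → residual 0.0 km
Station 2, Station 3, Station 4 are mutually consistent (residuals ≈ 0); Station 1 is off by 38.8 km.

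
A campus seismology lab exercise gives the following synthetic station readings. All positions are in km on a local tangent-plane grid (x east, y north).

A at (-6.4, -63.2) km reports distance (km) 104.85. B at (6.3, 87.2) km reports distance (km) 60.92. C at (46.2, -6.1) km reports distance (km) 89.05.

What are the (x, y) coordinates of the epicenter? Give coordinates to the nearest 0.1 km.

(-30.7, 38.8)

Circle about each station: (x + 6.4)² + (y + 63.2)² = 104.85²; (x − 6.3)² + (y − 87.2)² = 60.92²; (x − 46.2)² + (y + 6.1)² = 89.05².
Subtracting the A equation from the B and C equations removes the quadratic terms:
25.4 x + 300.8 y = 10890.61
105.2 x + 114.2 y = 1200.07
Solving the 2×2 system: x ≈ -30.7, y ≈ 38.8 km.
Check against A (with the unrounded x, y): √((x + 6.4)²+(y + 63.2)²) = 104.86 ≈ 104.85 km. ✓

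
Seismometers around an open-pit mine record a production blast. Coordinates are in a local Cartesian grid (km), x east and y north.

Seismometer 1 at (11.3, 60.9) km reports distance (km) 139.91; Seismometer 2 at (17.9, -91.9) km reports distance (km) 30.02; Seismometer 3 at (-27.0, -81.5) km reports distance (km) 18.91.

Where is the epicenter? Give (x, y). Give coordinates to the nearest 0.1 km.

(-8.5, -77.6)

Circle about each station: (x − 11.3)² + (y − 60.9)² = 139.91²; (x − 17.9)² + (y + 91.9)² = 30.02²; (x + 27.0)² + (y + 81.5)² = 18.91².
Subtracting the Seismometer 1 equation from the Seismometer 2 and Seismometer 3 equations removes the quadratic terms:
13.2 x − 305.6 y = 23603.13
-76.6 x − 284.8 y = 22751.97
Solving the 2×2 system: x ≈ -8.5, y ≈ -77.6 km.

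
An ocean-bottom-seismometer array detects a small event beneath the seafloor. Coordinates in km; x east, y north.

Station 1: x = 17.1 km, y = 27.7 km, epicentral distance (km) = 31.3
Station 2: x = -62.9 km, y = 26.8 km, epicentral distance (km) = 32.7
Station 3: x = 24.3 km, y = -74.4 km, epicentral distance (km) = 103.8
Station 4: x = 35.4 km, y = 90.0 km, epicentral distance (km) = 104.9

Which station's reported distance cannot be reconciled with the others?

Station 1

Solve using three stations at a time. Using Station 2, Station 3, Station 4 (subtract circle equations pairwise → linear system) gives (x, y) ≈ (-34.1, 11.4).
Distances from that point to each station vs reported:
  Station 1: calculated 53.7 vs reported 31.3 → residual 22.4 km
  Station 2: calculated 32.7 vs reported 32.7 → residual 0.0 km
  Station 3: calculated 103.8 vs reported 103.8 → residual 0.0 km
  Station 4: calculated 104.9 vs reported 104.9 → residual 0.0 km
Station 2, Station 3, Station 4 are mutually consistent (residuals ≈ 0); Station 1 is off by 22.4 km.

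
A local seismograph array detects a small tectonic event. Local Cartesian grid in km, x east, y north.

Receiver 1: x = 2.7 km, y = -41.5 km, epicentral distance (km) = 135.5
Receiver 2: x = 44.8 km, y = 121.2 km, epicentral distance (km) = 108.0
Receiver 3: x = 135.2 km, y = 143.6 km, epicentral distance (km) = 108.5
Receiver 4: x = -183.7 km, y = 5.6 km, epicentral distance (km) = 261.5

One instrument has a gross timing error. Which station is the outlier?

Receiver 4

Solve using three stations at a time. Using Receiver 1, Receiver 2, Receiver 3 (subtract circle equations pairwise → linear system) gives (x, y) ≈ (113.0, 37.3).
Distances from that point to each station vs reported:
  Receiver 1: calculated 135.5 vs reported 135.5 → residual 0.0 km
  Receiver 2: calculated 108.1 vs reported 108.0 → residual 0.1 km
  Receiver 3: calculated 108.6 vs reported 108.5 → residual 0.1 km
  Receiver 4: calculated 298.3 vs reported 261.5 → residual 36.8 km
Receiver 1, Receiver 2, Receiver 3 are mutually consistent (residuals ≈ 0); Receiver 4 is off by 36.8 km.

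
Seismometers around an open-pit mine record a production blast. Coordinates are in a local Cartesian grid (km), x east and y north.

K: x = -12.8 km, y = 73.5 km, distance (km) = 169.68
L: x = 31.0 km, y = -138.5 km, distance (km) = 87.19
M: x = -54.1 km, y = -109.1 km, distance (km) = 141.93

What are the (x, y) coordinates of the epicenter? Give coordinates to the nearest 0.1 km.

Circle about each station: (x + 12.8)² + (y − 73.5)² = 169.68²; (x − 31.0)² + (y + 138.5)² = 87.19²; (x + 54.1)² + (y + 109.1)² = 141.93².
Subtracting pairs of circle equations eliminates x²+y² and gives linear equations (the radical axes):
87.6 x − 424.0 y = 35766.37
-82.6 x − 365.2 y = 17910.71
Solving the 2×2 system: x ≈ 81.6, y ≈ -67.5 km.
Check against K (with the unrounded x, y): √((x + 12.8)²+(y − 73.5)²) = 169.68 ≈ 169.68 km. ✓

81.6 km east, -67.5 km north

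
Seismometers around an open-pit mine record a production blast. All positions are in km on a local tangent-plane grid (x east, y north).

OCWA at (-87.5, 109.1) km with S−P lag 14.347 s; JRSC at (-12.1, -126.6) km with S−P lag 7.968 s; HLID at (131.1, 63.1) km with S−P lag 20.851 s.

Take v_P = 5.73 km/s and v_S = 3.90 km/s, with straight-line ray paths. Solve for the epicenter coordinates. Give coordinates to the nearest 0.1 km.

(-88.3, -66.1)

Distance from S−P lag: d = Δt · v_P v_S / (v_P − v_S) = Δt · (5.73·3.90)/(5.73−3.90) ≈ 12.2115·Δt.
So d_OCWA = 175.20, d_JRSC = 97.30, d_HLID = 254.62 km.
Circle about each station: (x + 87.5)² + (y − 109.1)² = 175.20²; (x + 12.1)² + (y + 126.6)² = 97.30²; (x − 131.1)² + (y − 63.1)² = 254.62².
Subtracting the OCWA equation from the JRSC and HLID equations removes the quadratic terms:
150.8 x − 471.4 y = 17842.66
437.2 x − 92.0 y = -32526.54
Solving the 2×2 system: x ≈ -88.3, y ≈ -66.1 km.
Check against OCWA (with the unrounded x, y): √((x + 87.5)²+(y − 109.1)²) = 175.20 ≈ 175.20 km. ✓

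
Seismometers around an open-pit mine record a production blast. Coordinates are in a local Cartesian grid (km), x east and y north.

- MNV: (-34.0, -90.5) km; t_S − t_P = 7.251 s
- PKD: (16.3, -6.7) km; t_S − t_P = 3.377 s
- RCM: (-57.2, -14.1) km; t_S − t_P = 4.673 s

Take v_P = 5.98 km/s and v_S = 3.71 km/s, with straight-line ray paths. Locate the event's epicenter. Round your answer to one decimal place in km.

-12.4 km east, -23.0 km north

Distance from S−P lag: d = Δt · v_P v_S / (v_P − v_S) = Δt · (5.98·3.71)/(5.98−3.71) ≈ 9.7735·Δt.
So d_MNV = 70.87, d_PKD = 33.01, d_RCM = 45.67 km.
Circle about each station: (x + 34.0)² + (y + 90.5)² = 70.87²; (x − 16.3)² + (y + 6.7)² = 33.01²; (x + 57.2)² + (y + 14.1)² = 45.67².
Subtracting the MNV equation from the PKD and RCM equations removes the quadratic terms:
100.6 x + 167.6 y = -5102.77
-46.4 x + 152.8 y = -2938.79
Solving the 2×2 system: x ≈ -12.4, y ≈ -23.0 km.
Check against MNV (with the unrounded x, y): √((x + 34.0)²+(y + 90.5)²) = 70.87 ≈ 70.87 km. ✓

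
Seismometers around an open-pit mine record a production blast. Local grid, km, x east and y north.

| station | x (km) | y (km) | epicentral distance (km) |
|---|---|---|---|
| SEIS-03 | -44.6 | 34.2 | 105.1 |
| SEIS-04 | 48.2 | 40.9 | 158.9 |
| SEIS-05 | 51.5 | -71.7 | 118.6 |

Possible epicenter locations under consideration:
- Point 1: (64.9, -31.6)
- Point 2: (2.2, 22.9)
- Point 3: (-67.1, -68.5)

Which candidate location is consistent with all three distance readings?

Point 3

For each candidate, compare |candidate − station| to the reported distance:
Point 1: residuals SEIS-03 22.6, SEIS-04 84.5, SEIS-05 76.3 → max 84.5 km
Point 2: residuals SEIS-03 57.0, SEIS-04 109.5, SEIS-05 11.9 → max 109.5 km
Point 3: residuals SEIS-03 0.0, SEIS-04 0.0, SEIS-05 0.0 → max 0.0 km
Only Point 3 has all residuals ≈ 0.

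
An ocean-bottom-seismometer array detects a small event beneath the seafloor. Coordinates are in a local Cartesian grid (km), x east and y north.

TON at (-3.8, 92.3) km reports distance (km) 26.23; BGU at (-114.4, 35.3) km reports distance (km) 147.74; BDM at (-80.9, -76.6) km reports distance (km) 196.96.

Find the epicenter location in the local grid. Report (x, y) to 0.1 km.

Circle about each station: (x + 3.8)² + (y − 92.3)² = 26.23²; (x + 114.4)² + (y − 35.3)² = 147.74²; (x + 80.9)² + (y + 76.6)² = 196.96².
Subtracting pairs of circle equations eliminates x²+y² and gives linear equations (the radical axes):
-221.2 x − 114.0 y = -15339.37
-154.2 x − 337.8 y = -34226.59
Solving the 2×2 system: x ≈ 22.4, y ≈ 91.1 km.

(22.4, 91.1)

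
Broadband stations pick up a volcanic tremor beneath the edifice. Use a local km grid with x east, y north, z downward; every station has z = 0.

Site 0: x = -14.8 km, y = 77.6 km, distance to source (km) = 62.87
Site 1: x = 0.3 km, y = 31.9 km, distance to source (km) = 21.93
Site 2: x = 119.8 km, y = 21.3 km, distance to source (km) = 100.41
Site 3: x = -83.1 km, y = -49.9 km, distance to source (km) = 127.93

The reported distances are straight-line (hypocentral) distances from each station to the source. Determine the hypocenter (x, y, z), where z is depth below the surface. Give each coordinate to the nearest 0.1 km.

x ≈ 19.8 km, y ≈ 25.7 km, depth ≈ 7.9 km

Each station gives a sphere (x−x_i)² + (y−y_i)² + z² = d_i² (stations at z=0).
Subtracting the Site 0 sphere from Site 1 and Site 2: z² cancels, leaving linear equations in x and y:
30.2 x − 91.4 y = -1751.39
269.2 x − 112.6 y = 2435.40
Solving: x ≈ 19.798, y ≈ 25.703 km (keep extra digits for the depth step; rounded: 19.8, 25.7).
Then from the Site 0 sphere: z² = 62.87² − (x + 14.8)² − (y − 77.6)² with x = 19.798, y = 25.703, so z ≈ 7.894 ≈ 7.9 km.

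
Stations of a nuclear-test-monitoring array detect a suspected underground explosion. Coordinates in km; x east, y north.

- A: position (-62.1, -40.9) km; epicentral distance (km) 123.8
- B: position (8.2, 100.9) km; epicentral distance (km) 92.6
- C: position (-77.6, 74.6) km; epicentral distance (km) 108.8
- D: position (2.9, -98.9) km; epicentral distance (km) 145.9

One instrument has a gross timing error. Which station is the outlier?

B

Solve using three stations at a time. Using A, C, D (subtract circle equations pairwise → linear system) gives (x, y) ≈ (27.0, 45.0).
Distances from that point to each station vs reported:
  A: calculated 123.8 vs reported 123.8 → residual 0.0 km
  B: calculated 59.0 vs reported 92.6 → residual 33.6 km
  C: calculated 108.8 vs reported 108.8 → residual 0.0 km
  D: calculated 145.9 vs reported 145.9 → residual 0.0 km
A, C, D are mutually consistent (residuals ≈ 0); B is off by 33.6 km.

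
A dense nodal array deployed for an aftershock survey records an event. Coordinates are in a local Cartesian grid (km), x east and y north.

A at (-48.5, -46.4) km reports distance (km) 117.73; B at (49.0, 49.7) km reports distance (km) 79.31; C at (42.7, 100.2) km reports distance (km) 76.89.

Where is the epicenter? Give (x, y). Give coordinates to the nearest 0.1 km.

Circle about each station: (x + 48.5)² + (y + 46.4)² = 117.73²; (x − 49.0)² + (y − 49.7)² = 79.31²; (x − 42.7)² + (y − 100.2)² = 76.89².
Subtracting the A equation from the B and C equations removes the quadratic terms:
195.0 x + 192.2 y = 7936.16
182.4 x + 293.2 y = 15306.40
Solving the 2×2 system: x ≈ -27.8, y ≈ 69.5 km.

(-27.8, 69.5)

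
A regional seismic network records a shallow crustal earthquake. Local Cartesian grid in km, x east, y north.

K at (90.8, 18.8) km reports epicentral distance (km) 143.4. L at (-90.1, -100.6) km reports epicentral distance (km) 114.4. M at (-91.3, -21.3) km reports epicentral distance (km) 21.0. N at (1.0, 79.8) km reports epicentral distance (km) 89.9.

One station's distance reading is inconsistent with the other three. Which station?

Solve using three stations at a time. Using K, L, N (subtract circle equations pairwise → linear system) gives (x, y) ≈ (-52.1, 7.3).
Distances from that point to each station vs reported:
  K: calculated 143.4 vs reported 143.4 → residual 0.0 km
  L: calculated 114.4 vs reported 114.4 → residual 0.0 km
  M: calculated 48.5 vs reported 21.0 → residual 27.5 km
  N: calculated 89.9 vs reported 89.9 → residual 0.0 km
K, L, N are mutually consistent (residuals ≈ 0); M is off by 27.5 km.

M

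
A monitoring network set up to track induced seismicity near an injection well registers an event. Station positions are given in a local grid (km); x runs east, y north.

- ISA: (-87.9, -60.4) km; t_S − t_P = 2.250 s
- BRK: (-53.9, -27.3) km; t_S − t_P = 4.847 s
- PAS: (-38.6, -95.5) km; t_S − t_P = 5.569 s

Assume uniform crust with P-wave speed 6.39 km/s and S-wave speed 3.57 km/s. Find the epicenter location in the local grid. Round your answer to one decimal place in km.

Distance from S−P lag: d = Δt · v_P v_S / (v_P − v_S) = Δt · (6.39·3.57)/(6.39−3.57) ≈ 8.0895·Δt.
So d_ISA = 18.20, d_BRK = 39.21, d_PAS = 45.05 km.
Circle about each station: (x + 87.9)² + (y + 60.4)² = 18.20²; (x + 53.9)² + (y + 27.3)² = 39.21²; (x + 38.6)² + (y + 95.5)² = 45.05².
Subtracting pairs of circle equations eliminates x²+y² and gives linear equations (the radical axes):
68.0 x + 66.2 y = -8930.25
98.6 x − 70.2 y = -2462.62
Solving the 2×2 system: x ≈ -69.9, y ≈ -63.1 km.

(-69.9, -63.1)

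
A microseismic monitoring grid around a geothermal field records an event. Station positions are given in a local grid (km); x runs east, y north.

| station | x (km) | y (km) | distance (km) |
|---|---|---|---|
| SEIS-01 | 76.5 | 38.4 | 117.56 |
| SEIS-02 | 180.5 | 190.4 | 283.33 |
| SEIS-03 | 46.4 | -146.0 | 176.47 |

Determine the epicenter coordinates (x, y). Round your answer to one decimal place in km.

Circle about each station: (x − 76.5)² + (y − 38.4)² = 117.56²; (x − 180.5)² + (y − 190.4)² = 283.33²; (x − 46.4)² + (y + 146.0)² = 176.47².
Subtracting the SEIS-01 equation from the SEIS-02 and SEIS-03 equations removes the quadratic terms:
208.0 x + 304.0 y = -4949.94
-60.2 x − 368.8 y = -1179.16
Solving the 2×2 system: x ≈ -37.4, y ≈ 9.3 km.
Check against SEIS-01 (with the unrounded x, y): √((x − 76.5)²+(y − 38.4)²) = 117.55 ≈ 117.56 km. ✓

(-37.4, 9.3)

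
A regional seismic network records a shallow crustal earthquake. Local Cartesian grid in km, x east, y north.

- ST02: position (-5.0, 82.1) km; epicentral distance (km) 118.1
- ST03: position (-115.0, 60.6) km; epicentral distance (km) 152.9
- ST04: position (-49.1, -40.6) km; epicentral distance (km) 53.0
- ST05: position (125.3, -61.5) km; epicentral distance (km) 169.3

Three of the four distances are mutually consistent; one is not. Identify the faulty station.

ST05

Solve using three stations at a time. Using ST02, ST03, ST04 (subtract circle equations pairwise → linear system) gives (x, y) ≈ (3.8, -35.7).
Distances from that point to each station vs reported:
  ST02: calculated 118.2 vs reported 118.1 → residual 0.1 km
  ST03: calculated 152.9 vs reported 152.9 → residual 0.0 km
  ST04: calculated 53.1 vs reported 53.0 → residual 0.1 km
  ST05: calculated 124.2 vs reported 169.3 → residual 45.1 km
ST02, ST03, ST04 are mutually consistent (residuals ≈ 0); ST05 is off by 45.1 km.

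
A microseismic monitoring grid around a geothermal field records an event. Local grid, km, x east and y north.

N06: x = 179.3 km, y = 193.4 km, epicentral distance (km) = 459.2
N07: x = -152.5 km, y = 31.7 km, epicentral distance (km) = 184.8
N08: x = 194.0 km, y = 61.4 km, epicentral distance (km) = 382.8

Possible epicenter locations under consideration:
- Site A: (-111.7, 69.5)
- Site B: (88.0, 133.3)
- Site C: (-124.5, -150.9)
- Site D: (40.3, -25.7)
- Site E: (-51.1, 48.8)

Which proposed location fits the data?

For each candidate, compare |candidate − station| to the reported distance:
Site A: residuals N06 142.9, N07 129.2, N08 77.0 → max 142.9 km
Site B: residuals N06 349.9, N07 76.3, N08 254.7 → max 349.9 km
Site C: residuals N06 0.0, N07 0.1, N08 0.0 → max 0.1 km
Site D: residuals N06 199.7, N07 16.4, N08 206.1 → max 206.1 km
Site E: residuals N06 187.2, N07 82.0, N08 137.4 → max 187.2 km
Only Site C has all residuals ≈ 0.

Site C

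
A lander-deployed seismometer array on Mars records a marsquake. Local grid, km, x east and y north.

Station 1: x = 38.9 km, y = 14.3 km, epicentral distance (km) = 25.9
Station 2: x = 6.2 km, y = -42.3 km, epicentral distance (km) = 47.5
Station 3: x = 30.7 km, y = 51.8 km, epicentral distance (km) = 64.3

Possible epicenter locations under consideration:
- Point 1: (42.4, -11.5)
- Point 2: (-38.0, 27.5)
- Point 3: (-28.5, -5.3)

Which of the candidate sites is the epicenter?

Point 1

For each candidate, compare |candidate − station| to the reported distance:
Point 1: residuals Station 1 0.1, Station 2 0.0, Station 3 0.1 → max 0.1 km
Point 2: residuals Station 1 52.1, Station 2 35.1, Station 3 8.6 → max 52.1 km
Point 3: residuals Station 1 44.3, Station 2 3.2, Station 3 17.9 → max 44.3 km
Only Point 1 has all residuals ≈ 0.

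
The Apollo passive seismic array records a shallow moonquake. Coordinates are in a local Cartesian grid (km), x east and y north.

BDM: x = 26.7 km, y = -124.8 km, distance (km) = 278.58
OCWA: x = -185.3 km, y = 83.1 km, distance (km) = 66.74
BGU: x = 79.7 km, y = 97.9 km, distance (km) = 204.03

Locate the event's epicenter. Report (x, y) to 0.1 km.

(-124.0, 109.5)

Circle about each station: (x − 26.7)² + (y + 124.8)² = 278.58²; (x + 185.3)² + (y − 83.1)² = 66.74²; (x − 79.7)² + (y − 97.9)² = 204.03².
Subtracting the BDM equation from the OCWA and BGU equations removes the quadratic terms:
-424.0 x + 415.8 y = 98106.36
106.0 x + 445.4 y = 35627.15
Solving the 2×2 system: x ≈ -124.0, y ≈ 109.5 km.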